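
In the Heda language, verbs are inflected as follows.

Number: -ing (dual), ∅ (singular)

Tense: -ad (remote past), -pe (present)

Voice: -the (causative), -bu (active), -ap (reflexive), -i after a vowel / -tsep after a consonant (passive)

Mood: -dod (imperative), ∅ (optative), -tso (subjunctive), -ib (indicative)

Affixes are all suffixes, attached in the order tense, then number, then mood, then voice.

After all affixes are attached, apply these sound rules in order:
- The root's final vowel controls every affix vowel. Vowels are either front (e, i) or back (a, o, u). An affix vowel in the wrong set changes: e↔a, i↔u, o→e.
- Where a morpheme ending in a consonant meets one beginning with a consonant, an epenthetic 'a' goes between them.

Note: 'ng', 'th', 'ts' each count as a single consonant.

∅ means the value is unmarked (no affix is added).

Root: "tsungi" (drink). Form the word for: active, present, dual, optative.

Attach tense present -pe → tsungipe.
Attach number dual -ing → tsungipeing.
mood = optative: zero marking, form stays tsungipeing.
Attach voice active -bu → tsungipeingbu.
Apply vowel harmony: tsungipeingbu → tsungipeingbi.
Apply epenthesis: tsungipeingbi → tsungipeingabi.

tsungipeingabi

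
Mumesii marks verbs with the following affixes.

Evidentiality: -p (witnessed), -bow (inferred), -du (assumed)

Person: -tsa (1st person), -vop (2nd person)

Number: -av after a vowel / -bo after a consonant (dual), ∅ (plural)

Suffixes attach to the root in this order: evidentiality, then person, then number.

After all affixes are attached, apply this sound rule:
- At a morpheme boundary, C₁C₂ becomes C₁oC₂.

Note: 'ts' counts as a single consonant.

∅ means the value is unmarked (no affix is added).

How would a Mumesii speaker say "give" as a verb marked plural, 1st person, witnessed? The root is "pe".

pepotsa

Attach evidentiality witnessed -p → pep.
Attach person 1st person -tsa → peptsa.
number = plural: zero marking, form stays peptsa.
Apply epenthesis: peptsa → pepotsa.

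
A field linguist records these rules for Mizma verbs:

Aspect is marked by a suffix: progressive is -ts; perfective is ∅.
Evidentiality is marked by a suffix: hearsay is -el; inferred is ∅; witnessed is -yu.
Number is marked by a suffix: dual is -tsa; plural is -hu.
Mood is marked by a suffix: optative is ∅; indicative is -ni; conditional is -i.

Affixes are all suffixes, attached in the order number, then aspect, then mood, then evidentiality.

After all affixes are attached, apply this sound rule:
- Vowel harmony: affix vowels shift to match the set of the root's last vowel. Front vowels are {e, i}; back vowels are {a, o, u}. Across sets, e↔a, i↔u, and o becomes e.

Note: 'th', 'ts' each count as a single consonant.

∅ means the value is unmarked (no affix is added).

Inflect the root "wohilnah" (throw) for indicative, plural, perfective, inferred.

wohilnahhunu

Attach number plural -hu → wohilnahhu.
aspect = perfective: zero marking, form stays wohilnahhu.
Attach mood indicative -ni → wohilnahhuni.
evidentiality = inferred: zero marking, form stays wohilnahhuni.
Apply vowel harmony: wohilnahhuni → wohilnahhunu.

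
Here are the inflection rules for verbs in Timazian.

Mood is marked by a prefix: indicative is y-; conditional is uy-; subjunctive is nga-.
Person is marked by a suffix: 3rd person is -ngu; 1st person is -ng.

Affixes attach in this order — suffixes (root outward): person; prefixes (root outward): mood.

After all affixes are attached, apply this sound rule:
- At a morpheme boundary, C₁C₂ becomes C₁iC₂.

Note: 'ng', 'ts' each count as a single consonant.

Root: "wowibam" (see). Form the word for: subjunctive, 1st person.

Attach mood subjunctive nga- → ngawowibam.
Attach person 1st person -ng → ngawowibamng.
Apply epenthesis: ngawowibamng → ngawowibaming.

ngawowibaming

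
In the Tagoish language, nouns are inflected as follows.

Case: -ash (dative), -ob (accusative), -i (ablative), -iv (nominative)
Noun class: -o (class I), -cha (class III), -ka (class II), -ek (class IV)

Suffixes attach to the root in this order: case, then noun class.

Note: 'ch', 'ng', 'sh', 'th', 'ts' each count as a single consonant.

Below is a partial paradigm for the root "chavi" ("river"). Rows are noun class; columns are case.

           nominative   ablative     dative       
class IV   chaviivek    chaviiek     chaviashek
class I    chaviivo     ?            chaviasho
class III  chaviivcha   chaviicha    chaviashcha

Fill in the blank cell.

chaviio

Attach case ablative -i → chavii.
Attach noun class class I -o → chaviio.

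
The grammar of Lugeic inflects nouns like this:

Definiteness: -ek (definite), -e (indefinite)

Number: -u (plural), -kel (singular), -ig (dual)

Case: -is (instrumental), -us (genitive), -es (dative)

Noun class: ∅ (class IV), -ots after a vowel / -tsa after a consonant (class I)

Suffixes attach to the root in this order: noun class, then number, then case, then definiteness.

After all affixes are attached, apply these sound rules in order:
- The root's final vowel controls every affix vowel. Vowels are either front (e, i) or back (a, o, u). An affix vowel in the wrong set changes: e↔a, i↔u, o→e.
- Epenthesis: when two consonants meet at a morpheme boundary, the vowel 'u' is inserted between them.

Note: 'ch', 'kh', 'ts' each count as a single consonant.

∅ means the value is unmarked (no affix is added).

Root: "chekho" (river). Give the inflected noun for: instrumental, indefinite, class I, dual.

chekhootsugusa

Attach noun class class I -ots (after vowel 'o') → chekhoots.
Attach number dual -ig → chekhootsig.
Attach case instrumental -is → chekhootsigis.
Attach definiteness indefinite -e → chekhootsigise.
Apply vowel harmony: chekhootsigise → chekhootsugusa.
Epenthesis: no change.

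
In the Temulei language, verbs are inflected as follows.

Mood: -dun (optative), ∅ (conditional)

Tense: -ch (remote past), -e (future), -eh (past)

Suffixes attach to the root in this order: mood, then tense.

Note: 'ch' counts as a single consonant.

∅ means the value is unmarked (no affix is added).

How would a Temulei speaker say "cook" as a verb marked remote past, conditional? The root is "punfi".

punfich

mood = conditional: zero marking, form stays punfi.
Attach tense remote past -ch → punfich.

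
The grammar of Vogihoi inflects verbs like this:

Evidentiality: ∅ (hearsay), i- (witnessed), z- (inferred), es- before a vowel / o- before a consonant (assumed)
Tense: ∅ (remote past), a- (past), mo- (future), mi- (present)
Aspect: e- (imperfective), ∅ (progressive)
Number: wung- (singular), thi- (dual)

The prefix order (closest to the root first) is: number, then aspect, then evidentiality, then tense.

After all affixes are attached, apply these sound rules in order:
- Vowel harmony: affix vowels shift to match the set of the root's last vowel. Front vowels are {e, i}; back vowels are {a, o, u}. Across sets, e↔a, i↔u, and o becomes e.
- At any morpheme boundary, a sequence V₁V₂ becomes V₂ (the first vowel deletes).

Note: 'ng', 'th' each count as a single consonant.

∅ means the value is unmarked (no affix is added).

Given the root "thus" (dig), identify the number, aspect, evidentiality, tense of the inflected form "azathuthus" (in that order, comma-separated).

dual, imperfective, inferred, past

Segment: a-z-e-thi-thus.
number: thi- → dual.
aspect: e- → imperfective.
evidentiality: z- → inferred.
tense: a- → past.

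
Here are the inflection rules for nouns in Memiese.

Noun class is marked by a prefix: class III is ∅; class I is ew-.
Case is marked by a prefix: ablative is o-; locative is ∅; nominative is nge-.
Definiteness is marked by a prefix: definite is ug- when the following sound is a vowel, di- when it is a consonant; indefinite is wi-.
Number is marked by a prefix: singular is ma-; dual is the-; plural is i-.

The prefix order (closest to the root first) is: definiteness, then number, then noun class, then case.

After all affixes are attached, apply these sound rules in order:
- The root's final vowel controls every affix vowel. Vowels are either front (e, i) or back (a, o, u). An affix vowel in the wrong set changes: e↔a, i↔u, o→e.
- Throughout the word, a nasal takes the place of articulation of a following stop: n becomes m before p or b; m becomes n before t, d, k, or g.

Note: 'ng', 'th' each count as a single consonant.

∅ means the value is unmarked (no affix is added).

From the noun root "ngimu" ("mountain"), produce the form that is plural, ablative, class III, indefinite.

Attach definiteness indefinite wi- → wingimu.
Attach number plural i- → iwingimu.
noun class = class III: zero marking, form stays iwingimu.
Attach case ablative o- → oiwingimu.
Apply vowel harmony: oiwingimu → ouwungimu.
Nasal assimilation: no change.

ouwungimu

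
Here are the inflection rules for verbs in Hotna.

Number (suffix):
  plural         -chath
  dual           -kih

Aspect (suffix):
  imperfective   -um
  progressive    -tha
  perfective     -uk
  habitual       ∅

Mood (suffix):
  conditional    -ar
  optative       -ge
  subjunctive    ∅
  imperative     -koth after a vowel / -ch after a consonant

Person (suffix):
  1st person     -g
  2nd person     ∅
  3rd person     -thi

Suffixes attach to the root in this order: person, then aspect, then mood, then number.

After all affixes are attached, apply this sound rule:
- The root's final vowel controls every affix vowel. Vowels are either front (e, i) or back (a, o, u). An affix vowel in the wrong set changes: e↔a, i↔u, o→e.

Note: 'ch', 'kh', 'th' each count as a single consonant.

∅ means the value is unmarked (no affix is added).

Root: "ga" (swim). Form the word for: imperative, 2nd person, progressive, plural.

gathakothchath

person = 2nd person: zero marking, form stays ga.
Attach aspect progressive -tha → gatha.
Attach mood imperative -koth (after vowel 'a') → gathakoth.
Attach number plural -chath → gathakothchath.
Vowel harmony: no change.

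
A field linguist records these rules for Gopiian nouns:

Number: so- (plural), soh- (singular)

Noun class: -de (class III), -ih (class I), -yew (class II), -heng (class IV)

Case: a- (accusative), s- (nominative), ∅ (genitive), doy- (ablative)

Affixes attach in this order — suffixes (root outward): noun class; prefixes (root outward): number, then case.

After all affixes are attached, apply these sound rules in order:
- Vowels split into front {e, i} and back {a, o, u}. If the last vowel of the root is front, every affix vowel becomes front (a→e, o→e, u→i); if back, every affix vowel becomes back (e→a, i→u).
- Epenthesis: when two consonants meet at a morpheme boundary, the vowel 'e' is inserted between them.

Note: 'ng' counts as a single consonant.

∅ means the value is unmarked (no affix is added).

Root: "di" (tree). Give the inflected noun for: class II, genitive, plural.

Attach number plural so- → sodi.
Attach noun class class II -yew → sodiyew.
case = genitive: zero marking, form stays sodiyew.
Apply vowel harmony: sodiyew → sediyew.
Epenthesis: no change.

sediyew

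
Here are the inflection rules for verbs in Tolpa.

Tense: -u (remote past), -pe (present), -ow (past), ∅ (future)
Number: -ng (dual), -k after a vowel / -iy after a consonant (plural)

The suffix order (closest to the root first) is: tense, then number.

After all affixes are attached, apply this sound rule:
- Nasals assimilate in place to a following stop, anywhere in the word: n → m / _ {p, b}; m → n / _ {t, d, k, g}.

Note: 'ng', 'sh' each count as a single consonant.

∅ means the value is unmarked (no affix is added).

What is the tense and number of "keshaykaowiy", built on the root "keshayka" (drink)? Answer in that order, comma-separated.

past, plural

Segment: keshayka-ow-iy.
tense: -ow → past.
number: -k/iy → plural.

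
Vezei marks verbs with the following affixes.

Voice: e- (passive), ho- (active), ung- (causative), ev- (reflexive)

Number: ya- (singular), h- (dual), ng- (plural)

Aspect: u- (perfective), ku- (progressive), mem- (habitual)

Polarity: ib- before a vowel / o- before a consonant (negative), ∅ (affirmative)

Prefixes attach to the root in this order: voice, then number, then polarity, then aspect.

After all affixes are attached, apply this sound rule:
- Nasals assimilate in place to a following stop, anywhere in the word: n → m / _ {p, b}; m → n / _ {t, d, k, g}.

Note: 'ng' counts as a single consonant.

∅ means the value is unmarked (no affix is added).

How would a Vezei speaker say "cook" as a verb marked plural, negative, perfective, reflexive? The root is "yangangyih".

uongevyangangyih

Attach voice reflexive ev- → evyangangyih.
Attach number plural ng- → ngevyangangyih.
Attach polarity negative o- (before consonant 'ng') → ongevyangangyih.
Attach aspect perfective u- → uongevyangangyih.
Nasal assimilation: no change.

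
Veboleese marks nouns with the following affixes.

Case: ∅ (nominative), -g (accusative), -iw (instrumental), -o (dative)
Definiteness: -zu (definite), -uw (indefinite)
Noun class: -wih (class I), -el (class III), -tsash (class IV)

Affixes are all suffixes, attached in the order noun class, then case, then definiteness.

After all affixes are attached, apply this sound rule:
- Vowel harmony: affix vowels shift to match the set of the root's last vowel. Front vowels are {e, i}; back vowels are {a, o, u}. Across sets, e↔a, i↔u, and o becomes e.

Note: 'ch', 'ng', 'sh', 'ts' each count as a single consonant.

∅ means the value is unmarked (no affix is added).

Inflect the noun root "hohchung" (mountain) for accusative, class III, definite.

Attach noun class class III -el → hohchungel.
Attach case accusative -g → hohchungelg.
Attach definiteness definite -zu → hohchungelgzu.
Apply vowel harmony: hohchungelgzu → hohchungalgzu.

hohchungalgzu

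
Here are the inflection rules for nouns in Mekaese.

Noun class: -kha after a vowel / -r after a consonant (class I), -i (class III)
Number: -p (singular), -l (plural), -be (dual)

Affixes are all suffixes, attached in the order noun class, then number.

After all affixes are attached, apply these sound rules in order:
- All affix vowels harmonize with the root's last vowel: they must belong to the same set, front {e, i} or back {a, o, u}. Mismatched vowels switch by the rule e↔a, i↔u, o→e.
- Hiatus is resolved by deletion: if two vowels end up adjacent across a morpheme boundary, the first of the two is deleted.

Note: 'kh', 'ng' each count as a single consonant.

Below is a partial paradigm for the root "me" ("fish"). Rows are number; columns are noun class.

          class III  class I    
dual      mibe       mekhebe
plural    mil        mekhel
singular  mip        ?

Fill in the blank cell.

Attach noun class class I -kha (after vowel 'e') → mekha.
Attach number singular -p → mekhap.
Apply vowel harmony: mekhap → mekhep.
Vowel deletion: no change.

mekhep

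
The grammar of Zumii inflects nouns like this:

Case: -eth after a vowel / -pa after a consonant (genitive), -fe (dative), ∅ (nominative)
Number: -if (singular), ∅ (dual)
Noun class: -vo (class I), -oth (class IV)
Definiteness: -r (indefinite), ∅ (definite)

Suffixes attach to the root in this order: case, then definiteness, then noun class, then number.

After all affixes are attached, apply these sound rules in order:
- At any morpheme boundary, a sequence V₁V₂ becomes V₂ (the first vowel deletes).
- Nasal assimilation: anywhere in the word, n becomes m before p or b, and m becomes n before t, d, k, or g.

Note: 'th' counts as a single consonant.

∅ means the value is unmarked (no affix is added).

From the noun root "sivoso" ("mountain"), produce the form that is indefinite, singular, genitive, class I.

sivosethrvif

Attach case genitive -eth (after vowel 'o') → sivosoeth.
Attach definiteness indefinite -r → sivosoethr.
Attach noun class class I -vo → sivosoethrvo.
Attach number singular -if → sivosoethrvoif.
Apply vowel deletion: sivosoethrvoif → sivosethrvif.
Nasal assimilation: no change.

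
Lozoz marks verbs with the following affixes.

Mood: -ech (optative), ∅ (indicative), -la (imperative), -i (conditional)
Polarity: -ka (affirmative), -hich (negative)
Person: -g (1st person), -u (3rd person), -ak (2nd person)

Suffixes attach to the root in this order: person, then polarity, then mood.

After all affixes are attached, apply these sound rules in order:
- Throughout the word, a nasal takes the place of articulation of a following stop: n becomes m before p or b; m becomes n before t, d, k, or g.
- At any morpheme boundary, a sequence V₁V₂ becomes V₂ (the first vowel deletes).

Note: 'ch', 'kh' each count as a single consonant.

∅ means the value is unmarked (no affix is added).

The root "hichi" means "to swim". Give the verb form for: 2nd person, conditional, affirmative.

Attach person 2nd person -ak → hichiak.
Attach polarity affirmative -ka → hichiakka.
Attach mood conditional -i → hichiakkai.
Nasal assimilation: no change.
Apply vowel deletion: hichiakkai → hichakki.

hichakki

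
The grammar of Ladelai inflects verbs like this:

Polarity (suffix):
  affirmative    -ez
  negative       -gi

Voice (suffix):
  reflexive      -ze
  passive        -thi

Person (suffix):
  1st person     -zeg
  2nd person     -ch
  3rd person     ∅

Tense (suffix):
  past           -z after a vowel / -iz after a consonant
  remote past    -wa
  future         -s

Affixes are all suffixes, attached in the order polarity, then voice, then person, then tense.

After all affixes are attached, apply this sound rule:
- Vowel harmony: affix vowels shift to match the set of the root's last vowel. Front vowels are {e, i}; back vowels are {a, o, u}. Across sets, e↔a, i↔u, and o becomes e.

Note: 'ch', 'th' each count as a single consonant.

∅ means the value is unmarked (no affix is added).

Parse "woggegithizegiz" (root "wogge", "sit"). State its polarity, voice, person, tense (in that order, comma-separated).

Segment: wogge-gi-thi-zeg-iz.
polarity: -gi → negative.
voice: -thi → passive.
person: -zeg → 1st person.
tense: -z/iz → past.

negative, passive, 1st person, past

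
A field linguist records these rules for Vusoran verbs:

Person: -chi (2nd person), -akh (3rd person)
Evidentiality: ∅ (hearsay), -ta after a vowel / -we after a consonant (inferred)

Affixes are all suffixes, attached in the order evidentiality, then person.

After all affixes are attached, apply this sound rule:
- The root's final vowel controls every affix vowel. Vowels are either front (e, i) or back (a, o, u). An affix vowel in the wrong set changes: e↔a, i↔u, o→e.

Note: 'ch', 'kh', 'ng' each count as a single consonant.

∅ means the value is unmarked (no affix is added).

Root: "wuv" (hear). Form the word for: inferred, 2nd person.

wuvwachu

Attach evidentiality inferred -we (after consonant 'v') → wuvwe.
Attach person 2nd person -chi → wuvwechi.
Apply vowel harmony: wuvwechi → wuvwachu.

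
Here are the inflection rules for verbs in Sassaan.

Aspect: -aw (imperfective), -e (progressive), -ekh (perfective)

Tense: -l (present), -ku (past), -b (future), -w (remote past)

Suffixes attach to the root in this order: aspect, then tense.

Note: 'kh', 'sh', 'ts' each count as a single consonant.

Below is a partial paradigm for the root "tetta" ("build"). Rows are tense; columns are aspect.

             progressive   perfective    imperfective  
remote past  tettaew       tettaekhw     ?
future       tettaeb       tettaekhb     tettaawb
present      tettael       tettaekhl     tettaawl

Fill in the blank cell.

tettaaww

Attach aspect imperfective -aw → tettaaw.
Attach tense remote past -w → tettaaww.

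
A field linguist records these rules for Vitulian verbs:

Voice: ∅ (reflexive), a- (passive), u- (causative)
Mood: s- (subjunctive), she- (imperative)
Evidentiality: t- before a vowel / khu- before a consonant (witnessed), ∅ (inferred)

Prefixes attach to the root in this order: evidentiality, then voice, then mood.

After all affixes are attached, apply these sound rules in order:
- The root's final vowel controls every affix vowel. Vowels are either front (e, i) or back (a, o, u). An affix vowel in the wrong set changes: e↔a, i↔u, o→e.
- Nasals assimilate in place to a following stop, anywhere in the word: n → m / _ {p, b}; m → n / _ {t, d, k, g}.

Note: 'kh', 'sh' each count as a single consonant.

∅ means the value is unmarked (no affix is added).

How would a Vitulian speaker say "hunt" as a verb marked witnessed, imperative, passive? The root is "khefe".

Attach evidentiality witnessed khu- (before consonant 'kh') → khukhefe.
Attach voice passive a- → akhukhefe.
Attach mood imperative she- → sheakhukhefe.
Apply vowel harmony: sheakhukhefe → sheekhikhefe.
Nasal assimilation: no change.

sheekhikhefe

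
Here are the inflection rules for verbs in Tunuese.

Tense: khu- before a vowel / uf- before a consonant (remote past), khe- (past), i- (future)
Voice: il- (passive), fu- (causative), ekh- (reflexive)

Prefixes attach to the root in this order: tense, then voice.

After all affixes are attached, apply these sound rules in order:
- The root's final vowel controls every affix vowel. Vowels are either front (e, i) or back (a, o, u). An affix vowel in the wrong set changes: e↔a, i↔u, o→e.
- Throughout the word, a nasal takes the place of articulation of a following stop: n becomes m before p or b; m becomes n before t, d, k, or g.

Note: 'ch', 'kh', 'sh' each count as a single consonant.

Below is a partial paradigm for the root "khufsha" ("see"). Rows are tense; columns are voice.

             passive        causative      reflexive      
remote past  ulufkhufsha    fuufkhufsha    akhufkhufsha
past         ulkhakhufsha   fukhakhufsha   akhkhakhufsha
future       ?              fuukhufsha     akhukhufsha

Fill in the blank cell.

ulukhufsha

Attach tense future i- → ikhufsha.
Attach voice passive il- → ilikhufsha.
Apply vowel harmony: ilikhufsha → ulukhufsha.
Nasal assimilation: no change.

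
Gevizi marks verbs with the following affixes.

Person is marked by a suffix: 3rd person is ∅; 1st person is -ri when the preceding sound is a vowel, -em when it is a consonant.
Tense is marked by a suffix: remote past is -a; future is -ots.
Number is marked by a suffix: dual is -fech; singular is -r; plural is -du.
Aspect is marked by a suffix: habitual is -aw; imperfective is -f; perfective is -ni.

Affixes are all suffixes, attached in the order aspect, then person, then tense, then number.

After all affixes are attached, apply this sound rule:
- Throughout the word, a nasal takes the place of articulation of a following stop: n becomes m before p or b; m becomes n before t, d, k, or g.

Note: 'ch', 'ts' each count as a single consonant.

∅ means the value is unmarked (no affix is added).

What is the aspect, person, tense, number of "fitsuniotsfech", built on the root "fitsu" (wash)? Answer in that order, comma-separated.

perfective, 3rd person, future, dual

Segment: fitsu-ni-ots-fech.
aspect: -ni → perfective.
person: ∅ → 3rd person.
tense: -ots → future.
number: -fech → dual.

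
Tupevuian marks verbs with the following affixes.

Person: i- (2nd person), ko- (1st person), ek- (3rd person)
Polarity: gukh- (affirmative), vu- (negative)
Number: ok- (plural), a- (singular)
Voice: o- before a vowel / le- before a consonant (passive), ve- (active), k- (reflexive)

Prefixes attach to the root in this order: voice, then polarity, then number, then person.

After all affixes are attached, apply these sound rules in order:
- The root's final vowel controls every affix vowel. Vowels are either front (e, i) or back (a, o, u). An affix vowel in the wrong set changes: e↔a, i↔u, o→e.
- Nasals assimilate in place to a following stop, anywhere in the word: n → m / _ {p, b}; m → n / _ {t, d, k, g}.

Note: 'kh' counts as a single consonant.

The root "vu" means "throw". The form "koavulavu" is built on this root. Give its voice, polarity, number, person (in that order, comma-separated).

Segment: ko-a-vu-le-vu.
voice: o/le- → passive.
polarity: vu- → negative.
number: a- → singular.
person: ko- → 1st person.

passive, negative, singular, 1st person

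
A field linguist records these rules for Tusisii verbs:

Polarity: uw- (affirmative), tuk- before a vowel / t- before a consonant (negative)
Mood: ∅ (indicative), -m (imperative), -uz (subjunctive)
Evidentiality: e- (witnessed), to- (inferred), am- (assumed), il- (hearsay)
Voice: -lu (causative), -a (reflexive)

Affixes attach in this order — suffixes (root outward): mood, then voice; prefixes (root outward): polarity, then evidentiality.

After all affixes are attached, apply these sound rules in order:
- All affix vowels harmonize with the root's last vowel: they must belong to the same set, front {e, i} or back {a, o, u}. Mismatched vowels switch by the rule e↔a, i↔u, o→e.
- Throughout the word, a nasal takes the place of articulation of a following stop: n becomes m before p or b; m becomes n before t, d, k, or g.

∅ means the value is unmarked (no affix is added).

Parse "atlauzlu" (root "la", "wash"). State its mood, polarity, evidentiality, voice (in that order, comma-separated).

Segment: e-t-la-uz-lu.
mood: -uz → subjunctive.
polarity: tuk/t- → negative.
evidentiality: e- → witnessed.
voice: -lu → causative.

subjunctive, negative, witnessed, causative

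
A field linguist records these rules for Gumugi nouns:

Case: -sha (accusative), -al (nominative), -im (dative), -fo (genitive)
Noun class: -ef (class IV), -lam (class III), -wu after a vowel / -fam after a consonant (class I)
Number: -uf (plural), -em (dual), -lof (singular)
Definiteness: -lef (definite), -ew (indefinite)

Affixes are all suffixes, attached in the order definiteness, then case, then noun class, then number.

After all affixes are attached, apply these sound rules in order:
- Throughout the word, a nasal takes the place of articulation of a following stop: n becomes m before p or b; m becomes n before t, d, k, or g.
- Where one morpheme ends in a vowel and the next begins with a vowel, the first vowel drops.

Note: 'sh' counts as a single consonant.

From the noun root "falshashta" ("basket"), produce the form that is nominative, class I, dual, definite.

falshashtalefalfamem

Attach definiteness definite -lef → falshashtalef.
Attach case nominative -al → falshashtalefal.
Attach noun class class I -fam (after consonant 'l') → falshashtalefalfam.
Attach number dual -em → falshashtalefalfamem.
Nasal assimilation: no change.
Vowel deletion: no change.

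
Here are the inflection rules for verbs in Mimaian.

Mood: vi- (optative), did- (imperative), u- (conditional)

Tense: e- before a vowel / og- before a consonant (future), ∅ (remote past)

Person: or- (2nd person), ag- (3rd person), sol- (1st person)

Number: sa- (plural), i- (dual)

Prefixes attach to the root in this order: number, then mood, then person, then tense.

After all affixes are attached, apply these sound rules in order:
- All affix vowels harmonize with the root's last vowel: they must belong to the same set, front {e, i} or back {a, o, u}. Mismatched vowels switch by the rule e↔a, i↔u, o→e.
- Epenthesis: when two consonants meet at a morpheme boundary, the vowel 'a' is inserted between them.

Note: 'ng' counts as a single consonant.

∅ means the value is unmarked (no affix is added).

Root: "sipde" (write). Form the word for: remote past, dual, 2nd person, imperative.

Attach number dual i- → isipde.
Attach mood imperative did- → didisipde.
Attach person 2nd person or- → ordidisipde.
tense = remote past: zero marking, form stays ordidisipde.
Apply vowel harmony: ordidisipde → erdidisipde.
Apply epenthesis: erdidisipde → eradidisipde.

eradidisipde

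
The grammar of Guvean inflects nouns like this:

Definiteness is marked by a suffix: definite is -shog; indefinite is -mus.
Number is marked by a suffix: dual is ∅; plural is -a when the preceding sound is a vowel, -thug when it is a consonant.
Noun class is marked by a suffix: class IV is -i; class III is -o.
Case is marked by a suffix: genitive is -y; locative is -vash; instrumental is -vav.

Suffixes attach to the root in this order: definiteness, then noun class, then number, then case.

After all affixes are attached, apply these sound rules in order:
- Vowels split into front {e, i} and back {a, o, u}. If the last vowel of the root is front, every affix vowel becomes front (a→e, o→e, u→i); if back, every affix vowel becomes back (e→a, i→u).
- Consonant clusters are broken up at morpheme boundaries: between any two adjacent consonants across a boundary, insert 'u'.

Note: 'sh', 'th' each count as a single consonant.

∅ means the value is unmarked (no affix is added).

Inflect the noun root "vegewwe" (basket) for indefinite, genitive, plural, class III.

vegewwemiseey

Attach definiteness indefinite -mus → vegewwemus.
Attach noun class class III -o → vegewwemuso.
Attach number plural -a (after vowel 'o') → vegewwemusoa.
Attach case genitive -y → vegewwemusoay.
Apply vowel harmony: vegewwemusoay → vegewwemiseey.
Epenthesis: no change.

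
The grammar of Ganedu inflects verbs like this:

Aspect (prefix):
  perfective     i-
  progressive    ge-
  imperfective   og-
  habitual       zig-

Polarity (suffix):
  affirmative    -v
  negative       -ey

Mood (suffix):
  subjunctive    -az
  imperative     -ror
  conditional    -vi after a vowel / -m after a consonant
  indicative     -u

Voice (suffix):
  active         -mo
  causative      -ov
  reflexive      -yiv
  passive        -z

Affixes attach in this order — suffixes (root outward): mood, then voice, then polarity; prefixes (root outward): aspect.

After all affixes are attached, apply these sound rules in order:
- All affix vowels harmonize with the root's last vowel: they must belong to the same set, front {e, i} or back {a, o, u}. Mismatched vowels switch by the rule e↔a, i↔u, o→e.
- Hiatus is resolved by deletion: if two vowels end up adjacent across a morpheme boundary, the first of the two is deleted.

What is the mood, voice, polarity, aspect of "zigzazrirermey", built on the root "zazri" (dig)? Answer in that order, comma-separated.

imperative, active, negative, habitual

Segment: zig-zazri-ror-mo-ey.
mood: -ror → imperative.
voice: -mo → active.
polarity: -ey → negative.
aspect: zig- → habitual.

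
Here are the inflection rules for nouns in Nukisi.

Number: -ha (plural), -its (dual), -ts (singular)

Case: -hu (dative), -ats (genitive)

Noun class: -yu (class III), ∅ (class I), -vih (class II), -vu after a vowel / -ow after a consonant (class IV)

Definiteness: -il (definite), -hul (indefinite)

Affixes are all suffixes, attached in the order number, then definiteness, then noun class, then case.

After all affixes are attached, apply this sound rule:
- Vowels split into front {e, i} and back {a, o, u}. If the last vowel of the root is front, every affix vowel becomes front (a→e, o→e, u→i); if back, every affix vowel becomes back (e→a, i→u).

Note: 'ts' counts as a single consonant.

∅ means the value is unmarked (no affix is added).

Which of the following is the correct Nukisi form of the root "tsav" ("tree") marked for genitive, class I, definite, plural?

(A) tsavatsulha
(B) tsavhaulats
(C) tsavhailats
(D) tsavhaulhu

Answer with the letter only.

Attach number plural -ha → tsavha.
Attach definiteness definite -il → tsavhail.
noun class = class I: zero marking, form stays tsavhail.
Attach case genitive -ats → tsavhailats.
Apply vowel harmony: tsavhailats → tsavhaulats.
So the correct form is tsavhaulats, option (B).
(C) tsavhailats is wrong: it fails to apply the sound rule(s).
(A) tsavatsulha is wrong: it has the affixes in the wrong order.
(D) tsavhaulhu is wrong: it uses dative instead of genitive for case.

B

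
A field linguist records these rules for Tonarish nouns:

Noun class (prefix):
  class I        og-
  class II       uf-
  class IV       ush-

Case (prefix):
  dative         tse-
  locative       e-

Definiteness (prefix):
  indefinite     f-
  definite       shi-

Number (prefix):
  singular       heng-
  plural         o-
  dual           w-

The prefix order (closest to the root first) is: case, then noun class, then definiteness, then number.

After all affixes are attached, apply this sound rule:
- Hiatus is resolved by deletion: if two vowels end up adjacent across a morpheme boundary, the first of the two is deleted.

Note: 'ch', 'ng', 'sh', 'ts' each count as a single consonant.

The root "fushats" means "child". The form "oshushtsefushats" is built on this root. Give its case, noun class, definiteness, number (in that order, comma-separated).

Segment: o-shi-ush-tse-fushats.
case: tse- → dative.
noun class: ush- → class IV.
definiteness: shi- → definite.
number: o- → plural.

dative, class IV, definite, plural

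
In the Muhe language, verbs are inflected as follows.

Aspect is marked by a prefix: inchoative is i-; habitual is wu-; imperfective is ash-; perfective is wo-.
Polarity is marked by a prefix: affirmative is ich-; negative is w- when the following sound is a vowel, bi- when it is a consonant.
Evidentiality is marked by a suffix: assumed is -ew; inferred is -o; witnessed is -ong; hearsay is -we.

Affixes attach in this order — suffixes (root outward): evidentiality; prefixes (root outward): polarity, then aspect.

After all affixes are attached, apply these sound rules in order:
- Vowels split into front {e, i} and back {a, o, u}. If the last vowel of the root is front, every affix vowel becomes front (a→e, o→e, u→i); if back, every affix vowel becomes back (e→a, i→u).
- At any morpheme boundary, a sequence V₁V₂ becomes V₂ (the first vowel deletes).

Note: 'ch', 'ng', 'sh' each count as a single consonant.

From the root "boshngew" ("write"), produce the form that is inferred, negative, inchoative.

Attach polarity negative bi- (before consonant 'b') → biboshngew.
Attach evidentiality inferred -o → biboshngewo.
Attach aspect inchoative i- → ibiboshngewo.
Apply vowel harmony: ibiboshngewo → ibiboshngewe.
Vowel deletion: no change.

ibiboshngewe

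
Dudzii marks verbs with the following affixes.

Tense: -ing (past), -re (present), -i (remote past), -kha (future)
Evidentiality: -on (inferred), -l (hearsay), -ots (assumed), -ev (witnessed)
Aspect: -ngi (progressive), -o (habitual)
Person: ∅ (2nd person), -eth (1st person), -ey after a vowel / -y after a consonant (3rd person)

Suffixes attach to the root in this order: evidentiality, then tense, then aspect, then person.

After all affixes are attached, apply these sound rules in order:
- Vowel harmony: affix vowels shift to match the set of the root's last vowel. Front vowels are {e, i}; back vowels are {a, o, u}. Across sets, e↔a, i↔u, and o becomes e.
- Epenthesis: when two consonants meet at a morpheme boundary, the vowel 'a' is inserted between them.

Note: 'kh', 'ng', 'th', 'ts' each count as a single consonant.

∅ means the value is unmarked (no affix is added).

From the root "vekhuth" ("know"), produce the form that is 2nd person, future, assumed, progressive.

Attach evidentiality assumed -ots → vekhuthots.
Attach tense future -kha → vekhuthotskha.
Attach aspect progressive -ngi → vekhuthotskhangi.
person = 2nd person: zero marking, form stays vekhuthotskhangi.
Apply vowel harmony: vekhuthotskhangi → vekhuthotskhangu.
Apply epenthesis: vekhuthotskhangu → vekhuthotsakhangu.

vekhuthotsakhangu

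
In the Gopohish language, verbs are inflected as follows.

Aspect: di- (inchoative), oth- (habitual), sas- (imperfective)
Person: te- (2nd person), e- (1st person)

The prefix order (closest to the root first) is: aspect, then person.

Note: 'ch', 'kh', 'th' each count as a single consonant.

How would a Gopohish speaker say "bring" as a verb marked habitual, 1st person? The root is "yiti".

Attach aspect habitual oth- → othyiti.
Attach person 1st person e- → eothyiti.

eothyiti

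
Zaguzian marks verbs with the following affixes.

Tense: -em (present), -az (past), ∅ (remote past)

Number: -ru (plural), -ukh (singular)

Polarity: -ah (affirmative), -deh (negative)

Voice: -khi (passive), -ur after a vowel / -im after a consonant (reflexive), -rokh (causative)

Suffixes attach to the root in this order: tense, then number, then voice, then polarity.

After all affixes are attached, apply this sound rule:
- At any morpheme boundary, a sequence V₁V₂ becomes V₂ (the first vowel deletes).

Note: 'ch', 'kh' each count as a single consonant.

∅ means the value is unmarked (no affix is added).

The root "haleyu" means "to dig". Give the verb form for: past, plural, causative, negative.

haleyazrurokhdeh

Attach tense past -az → haleyuaz.
Attach number plural -ru → haleyuazru.
Attach voice causative -rokh → haleyuazrurokh.
Attach polarity negative -deh → haleyuazrurokhdeh.
Apply vowel deletion: haleyuazrurokhdeh → haleyazrurokhdeh.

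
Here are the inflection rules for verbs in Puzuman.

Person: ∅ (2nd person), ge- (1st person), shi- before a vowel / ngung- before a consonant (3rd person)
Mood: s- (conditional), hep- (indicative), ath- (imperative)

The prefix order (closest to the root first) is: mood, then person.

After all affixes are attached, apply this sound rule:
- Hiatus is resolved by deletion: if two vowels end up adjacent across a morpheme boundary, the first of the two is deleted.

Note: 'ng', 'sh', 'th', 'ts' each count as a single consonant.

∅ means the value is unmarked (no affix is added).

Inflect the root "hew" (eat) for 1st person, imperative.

Attach mood imperative ath- → athhew.
Attach person 1st person ge- → geathhew.
Apply vowel deletion: geathhew → gathhew.

gathhew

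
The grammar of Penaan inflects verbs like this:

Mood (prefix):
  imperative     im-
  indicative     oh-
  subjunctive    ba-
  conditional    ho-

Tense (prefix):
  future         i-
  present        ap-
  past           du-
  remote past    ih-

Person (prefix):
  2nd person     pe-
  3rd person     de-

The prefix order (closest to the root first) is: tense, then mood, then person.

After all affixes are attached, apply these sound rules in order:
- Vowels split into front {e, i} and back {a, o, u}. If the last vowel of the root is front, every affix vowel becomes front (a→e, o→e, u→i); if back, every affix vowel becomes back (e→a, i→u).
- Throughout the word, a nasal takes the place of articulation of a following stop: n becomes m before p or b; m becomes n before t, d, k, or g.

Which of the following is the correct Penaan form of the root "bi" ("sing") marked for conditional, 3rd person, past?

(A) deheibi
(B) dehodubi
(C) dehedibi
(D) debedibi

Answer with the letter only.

C

Attach tense past du- → dubi.
Attach mood conditional ho- → hodubi.
Attach person 3rd person de- → dehodubi.
Apply vowel harmony: dehodubi → dehedibi.
Nasal assimilation: no change.
So the correct form is dehedibi, option (C).
(B) dehodubi is wrong: it fails to apply the sound rule(s).
(D) debedibi is wrong: it uses subjunctive instead of conditional for mood.
(A) deheibi is wrong: it uses future instead of past for tense.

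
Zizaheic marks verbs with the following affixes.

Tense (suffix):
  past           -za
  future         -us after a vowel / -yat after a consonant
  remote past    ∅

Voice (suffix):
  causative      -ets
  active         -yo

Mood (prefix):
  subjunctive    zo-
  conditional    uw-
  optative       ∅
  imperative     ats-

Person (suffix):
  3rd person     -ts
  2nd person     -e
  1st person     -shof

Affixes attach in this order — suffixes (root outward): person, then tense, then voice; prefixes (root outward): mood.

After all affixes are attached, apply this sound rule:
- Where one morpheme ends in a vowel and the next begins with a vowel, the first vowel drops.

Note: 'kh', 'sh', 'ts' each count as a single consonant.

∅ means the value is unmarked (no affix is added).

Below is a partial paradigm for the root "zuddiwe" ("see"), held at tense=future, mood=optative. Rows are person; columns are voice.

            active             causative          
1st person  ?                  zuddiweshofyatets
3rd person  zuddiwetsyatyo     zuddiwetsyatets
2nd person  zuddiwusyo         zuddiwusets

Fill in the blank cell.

zuddiweshofyatyo

Attach person 1st person -shof → zuddiweshof.
Attach tense future -yat (after consonant 'f') → zuddiweshofyat.
mood = optative: zero marking, form stays zuddiweshofyat.
Attach voice active -yo → zuddiweshofyatyo.
Vowel deletion: no change.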